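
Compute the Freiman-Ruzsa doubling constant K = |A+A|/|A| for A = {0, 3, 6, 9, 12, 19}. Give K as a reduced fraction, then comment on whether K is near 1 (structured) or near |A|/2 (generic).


|A| = 6.
Compute A + A by enumerating all 36 pairs.
A + A = {0, 3, 6, 9, 12, 15, 18, 19, 21, 22, 24, 25, 28, 31, 38}, so |A + A| = 15.
K = |A + A| / |A| = 15/6 = 5/2 ≈ 2.5000.
Reference: AP of size 6 gives K = 11/6 ≈ 1.8333; a fully generic set of size 6 gives K ≈ 3.5000.

|A| = 6, |A + A| = 15, K = 15/6 = 5/2.


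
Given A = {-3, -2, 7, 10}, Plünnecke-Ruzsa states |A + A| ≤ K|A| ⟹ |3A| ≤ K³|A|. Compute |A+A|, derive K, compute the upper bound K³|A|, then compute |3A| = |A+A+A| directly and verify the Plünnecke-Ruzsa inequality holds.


|A| = 4.
Step 1: Compute A + A by enumerating all 16 pairs.
A + A = {-6, -5, -4, 4, 5, 7, 8, 14, 17, 20}, so |A + A| = 10.
Step 2: Doubling constant K = |A + A|/|A| = 10/4 = 10/4 ≈ 2.5000.
Step 3: Plünnecke-Ruzsa gives |3A| ≤ K³·|A| = (2.5000)³ · 4 ≈ 62.5000.
Step 4: Compute 3A = A + A + A directly by enumerating all triples (a,b,c) ∈ A³; |3A| = 20.
Step 5: Check 20 ≤ 62.5000? Yes ✓.

K = 10/4, Plünnecke-Ruzsa bound K³|A| ≈ 62.5000, |3A| = 20, inequality holds.


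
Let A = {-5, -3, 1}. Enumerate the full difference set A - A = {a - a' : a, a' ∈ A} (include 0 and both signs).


A - A = {a - a' : a, a' ∈ A}.
Compute a - a' for each ordered pair (a, a'):
a = -5: -5--5=0, -5--3=-2, -5-1=-6
a = -3: -3--5=2, -3--3=0, -3-1=-4
a = 1: 1--5=6, 1--3=4, 1-1=0
Collecting distinct values (and noting 0 appears from a-a):
A - A = {-6, -4, -2, 0, 2, 4, 6}
|A - A| = 7

A - A = {-6, -4, -2, 0, 2, 4, 6}


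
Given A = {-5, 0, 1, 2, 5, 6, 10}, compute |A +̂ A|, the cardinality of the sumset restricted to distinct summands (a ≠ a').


Restricted sumset: A +̂ A = {a + a' : a ∈ A, a' ∈ A, a ≠ a'}.
Equivalently, take A + A and drop any sum 2a that is achievable ONLY as a + a for a ∈ A (i.e. sums representable only with equal summands).
Enumerate pairs (a, a') with a < a' (symmetric, so each unordered pair gives one sum; this covers all a ≠ a'):
  -5 + 0 = -5
  -5 + 1 = -4
  -5 + 2 = -3
  -5 + 5 = 0
  -5 + 6 = 1
  -5 + 10 = 5
  0 + 1 = 1
  0 + 2 = 2
  0 + 5 = 5
  0 + 6 = 6
  0 + 10 = 10
  1 + 2 = 3
  1 + 5 = 6
  1 + 6 = 7
  1 + 10 = 11
  2 + 5 = 7
  2 + 6 = 8
  2 + 10 = 12
  5 + 6 = 11
  5 + 10 = 15
  6 + 10 = 16
Collected distinct sums: {-5, -4, -3, 0, 1, 2, 3, 5, 6, 7, 8, 10, 11, 12, 15, 16}
|A +̂ A| = 16
(Reference bound: |A +̂ A| ≥ 2|A| - 3 for |A| ≥ 2, with |A| = 7 giving ≥ 11.)

|A +̂ A| = 16


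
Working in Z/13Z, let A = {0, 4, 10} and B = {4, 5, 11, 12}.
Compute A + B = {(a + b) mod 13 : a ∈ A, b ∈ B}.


Work in Z/13Z: reduce every sum a + b modulo 13.
Enumerate all 12 pairs:
a = 0: 0+4=4, 0+5=5, 0+11=11, 0+12=12
a = 4: 4+4=8, 4+5=9, 4+11=2, 4+12=3
a = 10: 10+4=1, 10+5=2, 10+11=8, 10+12=9
Distinct residues collected: {1, 2, 3, 4, 5, 8, 9, 11, 12}
|A + B| = 9 (out of 13 total residues).

A + B = {1, 2, 3, 4, 5, 8, 9, 11, 12}


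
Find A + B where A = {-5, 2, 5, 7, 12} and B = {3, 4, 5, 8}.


A + B = {a + b : a ∈ A, b ∈ B}.
Enumerate all |A|·|B| = 5·4 = 20 pairs (a, b) and collect distinct sums.
a = -5: -5+3=-2, -5+4=-1, -5+5=0, -5+8=3
a = 2: 2+3=5, 2+4=6, 2+5=7, 2+8=10
a = 5: 5+3=8, 5+4=9, 5+5=10, 5+8=13
a = 7: 7+3=10, 7+4=11, 7+5=12, 7+8=15
a = 12: 12+3=15, 12+4=16, 12+5=17, 12+8=20
Collecting distinct sums: A + B = {-2, -1, 0, 3, 5, 6, 7, 8, 9, 10, 11, 12, 13, 15, 16, 17, 20}
|A + B| = 17

A + B = {-2, -1, 0, 3, 5, 6, 7, 8, 9, 10, 11, 12, 13, 15, 16, 17, 20}


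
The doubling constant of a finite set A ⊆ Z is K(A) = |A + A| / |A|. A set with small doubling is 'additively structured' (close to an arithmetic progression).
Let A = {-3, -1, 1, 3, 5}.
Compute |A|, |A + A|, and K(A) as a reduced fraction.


|A| = 5.
Compute A + A by enumerating all 25 pairs.
A + A = {-6, -4, -2, 0, 2, 4, 6, 8, 10}, so |A + A| = 9.
K = |A + A| / |A| = 9/5 (already in lowest terms) ≈ 1.8000.
Reference: AP of size 5 gives K = 9/5 ≈ 1.8000; a fully generic set of size 5 gives K ≈ 3.0000.

|A| = 5, |A + A| = 9, K = 9/5.


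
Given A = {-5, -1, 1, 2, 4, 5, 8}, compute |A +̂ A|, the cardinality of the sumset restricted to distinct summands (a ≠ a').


Restricted sumset: A +̂ A = {a + a' : a ∈ A, a' ∈ A, a ≠ a'}.
Equivalently, take A + A and drop any sum 2a that is achievable ONLY as a + a for a ∈ A (i.e. sums representable only with equal summands).
Enumerate pairs (a, a') with a < a' (symmetric, so each unordered pair gives one sum; this covers all a ≠ a'):
  -5 + -1 = -6
  -5 + 1 = -4
  -5 + 2 = -3
  -5 + 4 = -1
  -5 + 5 = 0
  -5 + 8 = 3
  -1 + 1 = 0
  -1 + 2 = 1
  -1 + 4 = 3
  -1 + 5 = 4
  -1 + 8 = 7
  1 + 2 = 3
  1 + 4 = 5
  1 + 5 = 6
  1 + 8 = 9
  2 + 4 = 6
  2 + 5 = 7
  2 + 8 = 10
  4 + 5 = 9
  4 + 8 = 12
  5 + 8 = 13
Collected distinct sums: {-6, -4, -3, -1, 0, 1, 3, 4, 5, 6, 7, 9, 10, 12, 13}
|A +̂ A| = 15
(Reference bound: |A +̂ A| ≥ 2|A| - 3 for |A| ≥ 2, with |A| = 7 giving ≥ 11.)

|A +̂ A| = 15


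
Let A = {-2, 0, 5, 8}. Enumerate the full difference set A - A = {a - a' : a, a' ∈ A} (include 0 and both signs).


A - A = {a - a' : a, a' ∈ A}.
Compute a - a' for each ordered pair (a, a'):
a = -2: -2--2=0, -2-0=-2, -2-5=-7, -2-8=-10
a = 0: 0--2=2, 0-0=0, 0-5=-5, 0-8=-8
a = 5: 5--2=7, 5-0=5, 5-5=0, 5-8=-3
a = 8: 8--2=10, 8-0=8, 8-5=3, 8-8=0
Collecting distinct values (and noting 0 appears from a-a):
A - A = {-10, -8, -7, -5, -3, -2, 0, 2, 3, 5, 7, 8, 10}
|A - A| = 13

A - A = {-10, -8, -7, -5, -3, -2, 0, 2, 3, 5, 7, 8, 10}


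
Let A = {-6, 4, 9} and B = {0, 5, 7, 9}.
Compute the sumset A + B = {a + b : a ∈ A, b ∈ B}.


A + B = {a + b : a ∈ A, b ∈ B}.
Enumerate all |A|·|B| = 3·4 = 12 pairs (a, b) and collect distinct sums.
a = -6: -6+0=-6, -6+5=-1, -6+7=1, -6+9=3
a = 4: 4+0=4, 4+5=9, 4+7=11, 4+9=13
a = 9: 9+0=9, 9+5=14, 9+7=16, 9+9=18
Collecting distinct sums: A + B = {-6, -1, 1, 3, 4, 9, 11, 13, 14, 16, 18}
|A + B| = 11

A + B = {-6, -1, 1, 3, 4, 9, 11, 13, 14, 16, 18}


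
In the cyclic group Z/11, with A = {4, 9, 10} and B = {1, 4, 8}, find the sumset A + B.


Work in Z/11Z: reduce every sum a + b modulo 11.
Enumerate all 9 pairs:
a = 4: 4+1=5, 4+4=8, 4+8=1
a = 9: 9+1=10, 9+4=2, 9+8=6
a = 10: 10+1=0, 10+4=3, 10+8=7
Distinct residues collected: {0, 1, 2, 3, 5, 6, 7, 8, 10}
|A + B| = 9 (out of 11 total residues).

A + B = {0, 1, 2, 3, 5, 6, 7, 8, 10}


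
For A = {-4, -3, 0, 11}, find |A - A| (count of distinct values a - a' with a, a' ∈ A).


A - A = {a - a' : a, a' ∈ A}; |A| = 4.
Bounds: 2|A|-1 ≤ |A - A| ≤ |A|² - |A| + 1, i.e. 7 ≤ |A - A| ≤ 13.
Note: 0 ∈ A - A always (from a - a). The set is symmetric: if d ∈ A - A then -d ∈ A - A.
Enumerate nonzero differences d = a - a' with a > a' (then include -d):
Positive differences: {1, 3, 4, 11, 14, 15}
Full difference set: {0} ∪ (positive diffs) ∪ (negative diffs).
|A - A| = 1 + 2·6 = 13 (matches direct enumeration: 13).

|A - A| = 13


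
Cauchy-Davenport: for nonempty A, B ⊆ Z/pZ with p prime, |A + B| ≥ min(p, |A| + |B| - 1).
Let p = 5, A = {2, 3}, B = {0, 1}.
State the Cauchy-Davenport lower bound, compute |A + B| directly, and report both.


Cauchy-Davenport: |A + B| ≥ min(p, |A| + |B| - 1) for A, B nonempty in Z/pZ.
|A| = 2, |B| = 2, p = 5.
CD lower bound = min(5, 2 + 2 - 1) = min(5, 3) = 3.
Compute A + B mod 5 directly:
a = 2: 2+0=2, 2+1=3
a = 3: 3+0=3, 3+1=4
A + B = {2, 3, 4}, so |A + B| = 3.
Verify: 3 ≥ 3? Yes ✓.

CD lower bound = 3, actual |A + B| = 3.


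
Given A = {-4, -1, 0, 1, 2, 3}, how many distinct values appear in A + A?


A + A = {a + a' : a, a' ∈ A}; |A| = 6.
General bounds: 2|A| - 1 ≤ |A + A| ≤ |A|(|A|+1)/2, i.e. 11 ≤ |A + A| ≤ 21.
Lower bound 2|A|-1 is attained iff A is an arithmetic progression.
Enumerate sums a + a' for a ≤ a' (symmetric, so this suffices):
a = -4: -4+-4=-8, -4+-1=-5, -4+0=-4, -4+1=-3, -4+2=-2, -4+3=-1
a = -1: -1+-1=-2, -1+0=-1, -1+1=0, -1+2=1, -1+3=2
a = 0: 0+0=0, 0+1=1, 0+2=2, 0+3=3
a = 1: 1+1=2, 1+2=3, 1+3=4
a = 2: 2+2=4, 2+3=5
a = 3: 3+3=6
Distinct sums: {-8, -5, -4, -3, -2, -1, 0, 1, 2, 3, 4, 5, 6}
|A + A| = 13

|A + A| = 13


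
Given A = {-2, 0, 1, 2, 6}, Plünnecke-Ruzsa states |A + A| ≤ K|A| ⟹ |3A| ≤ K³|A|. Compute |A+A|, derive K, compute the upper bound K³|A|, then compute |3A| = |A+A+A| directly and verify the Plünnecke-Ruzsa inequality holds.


|A| = 5.
Step 1: Compute A + A by enumerating all 25 pairs.
A + A = {-4, -2, -1, 0, 1, 2, 3, 4, 6, 7, 8, 12}, so |A + A| = 12.
Step 2: Doubling constant K = |A + A|/|A| = 12/5 = 12/5 ≈ 2.4000.
Step 3: Plünnecke-Ruzsa gives |3A| ≤ K³·|A| = (2.4000)³ · 5 ≈ 69.1200.
Step 4: Compute 3A = A + A + A directly by enumerating all triples (a,b,c) ∈ A³; |3A| = 20.
Step 5: Check 20 ≤ 69.1200? Yes ✓.

K = 12/5, Plünnecke-Ruzsa bound K³|A| ≈ 69.1200, |3A| = 20, inequality holds.


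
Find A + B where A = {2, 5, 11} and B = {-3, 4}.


A + B = {a + b : a ∈ A, b ∈ B}.
Enumerate all |A|·|B| = 3·2 = 6 pairs (a, b) and collect distinct sums.
a = 2: 2+-3=-1, 2+4=6
a = 5: 5+-3=2, 5+4=9
a = 11: 11+-3=8, 11+4=15
Collecting distinct sums: A + B = {-1, 2, 6, 8, 9, 15}
|A + B| = 6

A + B = {-1, 2, 6, 8, 9, 15}


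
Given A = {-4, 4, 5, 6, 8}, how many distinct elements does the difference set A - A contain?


A - A = {a - a' : a, a' ∈ A}; |A| = 5.
Bounds: 2|A|-1 ≤ |A - A| ≤ |A|² - |A| + 1, i.e. 9 ≤ |A - A| ≤ 21.
Note: 0 ∈ A - A always (from a - a). The set is symmetric: if d ∈ A - A then -d ∈ A - A.
Enumerate nonzero differences d = a - a' with a > a' (then include -d):
Positive differences: {1, 2, 3, 4, 8, 9, 10, 12}
Full difference set: {0} ∪ (positive diffs) ∪ (negative diffs).
|A - A| = 1 + 2·8 = 17 (matches direct enumeration: 17).

|A - A| = 17


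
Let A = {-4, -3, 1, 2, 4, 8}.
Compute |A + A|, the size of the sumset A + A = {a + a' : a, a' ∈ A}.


A + A = {a + a' : a, a' ∈ A}; |A| = 6.
General bounds: 2|A| - 1 ≤ |A + A| ≤ |A|(|A|+1)/2, i.e. 11 ≤ |A + A| ≤ 21.
Lower bound 2|A|-1 is attained iff A is an arithmetic progression.
Enumerate sums a + a' for a ≤ a' (symmetric, so this suffices):
a = -4: -4+-4=-8, -4+-3=-7, -4+1=-3, -4+2=-2, -4+4=0, -4+8=4
a = -3: -3+-3=-6, -3+1=-2, -3+2=-1, -3+4=1, -3+8=5
a = 1: 1+1=2, 1+2=3, 1+4=5, 1+8=9
a = 2: 2+2=4, 2+4=6, 2+8=10
a = 4: 4+4=8, 4+8=12
a = 8: 8+8=16
Distinct sums: {-8, -7, -6, -3, -2, -1, 0, 1, 2, 3, 4, 5, 6, 8, 9, 10, 12, 16}
|A + A| = 18

|A + A| = 18


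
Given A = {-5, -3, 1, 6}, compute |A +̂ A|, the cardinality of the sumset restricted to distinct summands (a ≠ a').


Restricted sumset: A +̂ A = {a + a' : a ∈ A, a' ∈ A, a ≠ a'}.
Equivalently, take A + A and drop any sum 2a that is achievable ONLY as a + a for a ∈ A (i.e. sums representable only with equal summands).
Enumerate pairs (a, a') with a < a' (symmetric, so each unordered pair gives one sum; this covers all a ≠ a'):
  -5 + -3 = -8
  -5 + 1 = -4
  -5 + 6 = 1
  -3 + 1 = -2
  -3 + 6 = 3
  1 + 6 = 7
Collected distinct sums: {-8, -4, -2, 1, 3, 7}
|A +̂ A| = 6
(Reference bound: |A +̂ A| ≥ 2|A| - 3 for |A| ≥ 2, with |A| = 4 giving ≥ 5.)

|A +̂ A| = 6


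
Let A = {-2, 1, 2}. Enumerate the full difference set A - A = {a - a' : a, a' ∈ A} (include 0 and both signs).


A - A = {a - a' : a, a' ∈ A}.
Compute a - a' for each ordered pair (a, a'):
a = -2: -2--2=0, -2-1=-3, -2-2=-4
a = 1: 1--2=3, 1-1=0, 1-2=-1
a = 2: 2--2=4, 2-1=1, 2-2=0
Collecting distinct values (and noting 0 appears from a-a):
A - A = {-4, -3, -1, 0, 1, 3, 4}
|A - A| = 7

A - A = {-4, -3, -1, 0, 1, 3, 4}


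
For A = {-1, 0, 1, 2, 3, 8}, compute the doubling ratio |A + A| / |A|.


|A| = 6.
Compute A + A by enumerating all 36 pairs.
A + A = {-2, -1, 0, 1, 2, 3, 4, 5, 6, 7, 8, 9, 10, 11, 16}, so |A + A| = 15.
K = |A + A| / |A| = 15/6 = 5/2 ≈ 2.5000.
Reference: AP of size 6 gives K = 11/6 ≈ 1.8333; a fully generic set of size 6 gives K ≈ 3.5000.

|A| = 6, |A + A| = 15, K = 15/6 = 5/2.


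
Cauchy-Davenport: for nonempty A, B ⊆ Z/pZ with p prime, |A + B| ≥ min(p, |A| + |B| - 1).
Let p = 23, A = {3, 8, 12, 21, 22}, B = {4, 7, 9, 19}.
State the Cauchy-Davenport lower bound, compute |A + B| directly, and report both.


Cauchy-Davenport: |A + B| ≥ min(p, |A| + |B| - 1) for A, B nonempty in Z/pZ.
|A| = 5, |B| = 4, p = 23.
CD lower bound = min(23, 5 + 4 - 1) = min(23, 8) = 8.
Compute A + B mod 23 directly:
a = 3: 3+4=7, 3+7=10, 3+9=12, 3+19=22
a = 8: 8+4=12, 8+7=15, 8+9=17, 8+19=4
a = 12: 12+4=16, 12+7=19, 12+9=21, 12+19=8
a = 21: 21+4=2, 21+7=5, 21+9=7, 21+19=17
a = 22: 22+4=3, 22+7=6, 22+9=8, 22+19=18
A + B = {2, 3, 4, 5, 6, 7, 8, 10, 12, 15, 16, 17, 18, 19, 21, 22}, so |A + B| = 16.
Verify: 16 ≥ 8? Yes ✓.

CD lower bound = 8, actual |A + B| = 16.


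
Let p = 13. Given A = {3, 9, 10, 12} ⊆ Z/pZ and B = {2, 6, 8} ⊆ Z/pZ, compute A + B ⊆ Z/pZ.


Work in Z/13Z: reduce every sum a + b modulo 13.
Enumerate all 12 pairs:
a = 3: 3+2=5, 3+6=9, 3+8=11
a = 9: 9+2=11, 9+6=2, 9+8=4
a = 10: 10+2=12, 10+6=3, 10+8=5
a = 12: 12+2=1, 12+6=5, 12+8=7
Distinct residues collected: {1, 2, 3, 4, 5, 7, 9, 11, 12}
|A + B| = 9 (out of 13 total residues).

A + B = {1, 2, 3, 4, 5, 7, 9, 11, 12}


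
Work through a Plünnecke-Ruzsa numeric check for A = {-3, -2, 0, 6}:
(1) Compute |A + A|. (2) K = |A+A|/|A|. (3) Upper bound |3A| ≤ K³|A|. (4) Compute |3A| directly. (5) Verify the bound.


|A| = 4.
Step 1: Compute A + A by enumerating all 16 pairs.
A + A = {-6, -5, -4, -3, -2, 0, 3, 4, 6, 12}, so |A + A| = 10.
Step 2: Doubling constant K = |A + A|/|A| = 10/4 = 10/4 ≈ 2.5000.
Step 3: Plünnecke-Ruzsa gives |3A| ≤ K³·|A| = (2.5000)³ · 4 ≈ 62.5000.
Step 4: Compute 3A = A + A + A directly by enumerating all triples (a,b,c) ∈ A³; |3A| = 18.
Step 5: Check 18 ≤ 62.5000? Yes ✓.

K = 10/4, Plünnecke-Ruzsa bound K³|A| ≈ 62.5000, |3A| = 18, inequality holds.


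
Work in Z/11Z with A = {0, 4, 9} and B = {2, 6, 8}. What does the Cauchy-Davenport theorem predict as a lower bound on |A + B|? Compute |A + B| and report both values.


Cauchy-Davenport: |A + B| ≥ min(p, |A| + |B| - 1) for A, B nonempty in Z/pZ.
|A| = 3, |B| = 3, p = 11.
CD lower bound = min(11, 3 + 3 - 1) = min(11, 5) = 5.
Compute A + B mod 11 directly:
a = 0: 0+2=2, 0+6=6, 0+8=8
a = 4: 4+2=6, 4+6=10, 4+8=1
a = 9: 9+2=0, 9+6=4, 9+8=6
A + B = {0, 1, 2, 4, 6, 8, 10}, so |A + B| = 7.
Verify: 7 ≥ 5? Yes ✓.

CD lower bound = 5, actual |A + B| = 7.


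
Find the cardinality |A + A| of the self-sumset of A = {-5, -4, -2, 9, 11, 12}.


A + A = {a + a' : a, a' ∈ A}; |A| = 6.
General bounds: 2|A| - 1 ≤ |A + A| ≤ |A|(|A|+1)/2, i.e. 11 ≤ |A + A| ≤ 21.
Lower bound 2|A|-1 is attained iff A is an arithmetic progression.
Enumerate sums a + a' for a ≤ a' (symmetric, so this suffices):
a = -5: -5+-5=-10, -5+-4=-9, -5+-2=-7, -5+9=4, -5+11=6, -5+12=7
a = -4: -4+-4=-8, -4+-2=-6, -4+9=5, -4+11=7, -4+12=8
a = -2: -2+-2=-4, -2+9=7, -2+11=9, -2+12=10
a = 9: 9+9=18, 9+11=20, 9+12=21
a = 11: 11+11=22, 11+12=23
a = 12: 12+12=24
Distinct sums: {-10, -9, -8, -7, -6, -4, 4, 5, 6, 7, 8, 9, 10, 18, 20, 21, 22, 23, 24}
|A + A| = 19

|A + A| = 19


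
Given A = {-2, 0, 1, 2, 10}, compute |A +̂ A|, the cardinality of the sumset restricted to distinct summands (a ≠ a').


Restricted sumset: A +̂ A = {a + a' : a ∈ A, a' ∈ A, a ≠ a'}.
Equivalently, take A + A and drop any sum 2a that is achievable ONLY as a + a for a ∈ A (i.e. sums representable only with equal summands).
Enumerate pairs (a, a') with a < a' (symmetric, so each unordered pair gives one sum; this covers all a ≠ a'):
  -2 + 0 = -2
  -2 + 1 = -1
  -2 + 2 = 0
  -2 + 10 = 8
  0 + 1 = 1
  0 + 2 = 2
  0 + 10 = 10
  1 + 2 = 3
  1 + 10 = 11
  2 + 10 = 12
Collected distinct sums: {-2, -1, 0, 1, 2, 3, 8, 10, 11, 12}
|A +̂ A| = 10
(Reference bound: |A +̂ A| ≥ 2|A| - 3 for |A| ≥ 2, with |A| = 5 giving ≥ 7.)

|A +̂ A| = 10


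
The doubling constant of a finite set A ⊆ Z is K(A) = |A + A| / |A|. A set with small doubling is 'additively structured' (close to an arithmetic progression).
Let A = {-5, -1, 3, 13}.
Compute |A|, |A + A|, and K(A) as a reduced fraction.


|A| = 4.
Compute A + A by enumerating all 16 pairs.
A + A = {-10, -6, -2, 2, 6, 8, 12, 16, 26}, so |A + A| = 9.
K = |A + A| / |A| = 9/4 (already in lowest terms) ≈ 2.2500.
Reference: AP of size 4 gives K = 7/4 ≈ 1.7500; a fully generic set of size 4 gives K ≈ 2.5000.

|A| = 4, |A + A| = 9, K = 9/4.


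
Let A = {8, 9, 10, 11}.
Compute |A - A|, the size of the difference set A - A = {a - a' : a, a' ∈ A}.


A - A = {a - a' : a, a' ∈ A}; |A| = 4.
Bounds: 2|A|-1 ≤ |A - A| ≤ |A|² - |A| + 1, i.e. 7 ≤ |A - A| ≤ 13.
Note: 0 ∈ A - A always (from a - a). The set is symmetric: if d ∈ A - A then -d ∈ A - A.
Enumerate nonzero differences d = a - a' with a > a' (then include -d):
Positive differences: {1, 2, 3}
Full difference set: {0} ∪ (positive diffs) ∪ (negative diffs).
|A - A| = 1 + 2·3 = 7 (matches direct enumeration: 7).

|A - A| = 7


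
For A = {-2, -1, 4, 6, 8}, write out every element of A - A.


A - A = {a - a' : a, a' ∈ A}.
Compute a - a' for each ordered pair (a, a'):
a = -2: -2--2=0, -2--1=-1, -2-4=-6, -2-6=-8, -2-8=-10
a = -1: -1--2=1, -1--1=0, -1-4=-5, -1-6=-7, -1-8=-9
a = 4: 4--2=6, 4--1=5, 4-4=0, 4-6=-2, 4-8=-4
a = 6: 6--2=8, 6--1=7, 6-4=2, 6-6=0, 6-8=-2
a = 8: 8--2=10, 8--1=9, 8-4=4, 8-6=2, 8-8=0
Collecting distinct values (and noting 0 appears from a-a):
A - A = {-10, -9, -8, -7, -6, -5, -4, -2, -1, 0, 1, 2, 4, 5, 6, 7, 8, 9, 10}
|A - A| = 19

A - A = {-10, -9, -8, -7, -6, -5, -4, -2, -1, 0, 1, 2, 4, 5, 6, 7, 8, 9, 10}


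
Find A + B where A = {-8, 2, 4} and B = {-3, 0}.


A + B = {a + b : a ∈ A, b ∈ B}.
Enumerate all |A|·|B| = 3·2 = 6 pairs (a, b) and collect distinct sums.
a = -8: -8+-3=-11, -8+0=-8
a = 2: 2+-3=-1, 2+0=2
a = 4: 4+-3=1, 4+0=4
Collecting distinct sums: A + B = {-11, -8, -1, 1, 2, 4}
|A + B| = 6

A + B = {-11, -8, -1, 1, 2, 4}


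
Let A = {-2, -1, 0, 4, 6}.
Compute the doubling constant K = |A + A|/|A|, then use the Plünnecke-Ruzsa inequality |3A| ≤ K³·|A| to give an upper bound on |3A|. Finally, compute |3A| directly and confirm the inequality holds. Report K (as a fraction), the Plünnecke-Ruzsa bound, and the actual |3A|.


|A| = 5.
Step 1: Compute A + A by enumerating all 25 pairs.
A + A = {-4, -3, -2, -1, 0, 2, 3, 4, 5, 6, 8, 10, 12}, so |A + A| = 13.
Step 2: Doubling constant K = |A + A|/|A| = 13/5 = 13/5 ≈ 2.6000.
Step 3: Plünnecke-Ruzsa gives |3A| ≤ K³·|A| = (2.6000)³ · 5 ≈ 87.8800.
Step 4: Compute 3A = A + A + A directly by enumerating all triples (a,b,c) ∈ A³; |3A| = 22.
Step 5: Check 22 ≤ 87.8800? Yes ✓.

K = 13/5, Plünnecke-Ruzsa bound K³|A| ≈ 87.8800, |3A| = 22, inequality holds.


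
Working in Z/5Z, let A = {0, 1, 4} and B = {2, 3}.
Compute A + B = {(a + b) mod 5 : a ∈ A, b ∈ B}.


Work in Z/5Z: reduce every sum a + b modulo 5.
Enumerate all 6 pairs:
a = 0: 0+2=2, 0+3=3
a = 1: 1+2=3, 1+3=4
a = 4: 4+2=1, 4+3=2
Distinct residues collected: {1, 2, 3, 4}
|A + B| = 4 (out of 5 total residues).

A + B = {1, 2, 3, 4}


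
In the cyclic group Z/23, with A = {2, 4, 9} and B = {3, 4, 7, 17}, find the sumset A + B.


Work in Z/23Z: reduce every sum a + b modulo 23.
Enumerate all 12 pairs:
a = 2: 2+3=5, 2+4=6, 2+7=9, 2+17=19
a = 4: 4+3=7, 4+4=8, 4+7=11, 4+17=21
a = 9: 9+3=12, 9+4=13, 9+7=16, 9+17=3
Distinct residues collected: {3, 5, 6, 7, 8, 9, 11, 12, 13, 16, 19, 21}
|A + B| = 12 (out of 23 total residues).

A + B = {3, 5, 6, 7, 8, 9, 11, 12, 13, 16, 19, 21}


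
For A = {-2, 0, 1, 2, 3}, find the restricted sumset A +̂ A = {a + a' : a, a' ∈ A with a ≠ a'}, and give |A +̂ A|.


Restricted sumset: A +̂ A = {a + a' : a ∈ A, a' ∈ A, a ≠ a'}.
Equivalently, take A + A and drop any sum 2a that is achievable ONLY as a + a for a ∈ A (i.e. sums representable only with equal summands).
Enumerate pairs (a, a') with a < a' (symmetric, so each unordered pair gives one sum; this covers all a ≠ a'):
  -2 + 0 = -2
  -2 + 1 = -1
  -2 + 2 = 0
  -2 + 3 = 1
  0 + 1 = 1
  0 + 2 = 2
  0 + 3 = 3
  1 + 2 = 3
  1 + 3 = 4
  2 + 3 = 5
Collected distinct sums: {-2, -1, 0, 1, 2, 3, 4, 5}
|A +̂ A| = 8
(Reference bound: |A +̂ A| ≥ 2|A| - 3 for |A| ≥ 2, with |A| = 5 giving ≥ 7.)

|A +̂ A| = 8


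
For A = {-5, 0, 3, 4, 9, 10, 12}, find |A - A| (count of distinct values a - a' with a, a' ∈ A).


A - A = {a - a' : a, a' ∈ A}; |A| = 7.
Bounds: 2|A|-1 ≤ |A - A| ≤ |A|² - |A| + 1, i.e. 13 ≤ |A - A| ≤ 43.
Note: 0 ∈ A - A always (from a - a). The set is symmetric: if d ∈ A - A then -d ∈ A - A.
Enumerate nonzero differences d = a - a' with a > a' (then include -d):
Positive differences: {1, 2, 3, 4, 5, 6, 7, 8, 9, 10, 12, 14, 15, 17}
Full difference set: {0} ∪ (positive diffs) ∪ (negative diffs).
|A - A| = 1 + 2·14 = 29 (matches direct enumeration: 29).

|A - A| = 29


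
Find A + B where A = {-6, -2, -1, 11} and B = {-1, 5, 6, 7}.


A + B = {a + b : a ∈ A, b ∈ B}.
Enumerate all |A|·|B| = 4·4 = 16 pairs (a, b) and collect distinct sums.
a = -6: -6+-1=-7, -6+5=-1, -6+6=0, -6+7=1
a = -2: -2+-1=-3, -2+5=3, -2+6=4, -2+7=5
a = -1: -1+-1=-2, -1+5=4, -1+6=5, -1+7=6
a = 11: 11+-1=10, 11+5=16, 11+6=17, 11+7=18
Collecting distinct sums: A + B = {-7, -3, -2, -1, 0, 1, 3, 4, 5, 6, 10, 16, 17, 18}
|A + B| = 14

A + B = {-7, -3, -2, -1, 0, 1, 3, 4, 5, 6, 10, 16, 17, 18}


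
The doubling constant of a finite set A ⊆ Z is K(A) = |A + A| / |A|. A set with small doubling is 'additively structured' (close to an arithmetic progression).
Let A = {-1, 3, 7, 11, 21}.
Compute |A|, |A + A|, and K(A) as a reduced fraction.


|A| = 5.
Compute A + A by enumerating all 25 pairs.
A + A = {-2, 2, 6, 10, 14, 18, 20, 22, 24, 28, 32, 42}, so |A + A| = 12.
K = |A + A| / |A| = 12/5 (already in lowest terms) ≈ 2.4000.
Reference: AP of size 5 gives K = 9/5 ≈ 1.8000; a fully generic set of size 5 gives K ≈ 3.0000.

|A| = 5, |A + A| = 12, K = 12/5.


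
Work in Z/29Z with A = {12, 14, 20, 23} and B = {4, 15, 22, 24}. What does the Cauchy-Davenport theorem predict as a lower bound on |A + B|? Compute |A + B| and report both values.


Cauchy-Davenport: |A + B| ≥ min(p, |A| + |B| - 1) for A, B nonempty in Z/pZ.
|A| = 4, |B| = 4, p = 29.
CD lower bound = min(29, 4 + 4 - 1) = min(29, 7) = 7.
Compute A + B mod 29 directly:
a = 12: 12+4=16, 12+15=27, 12+22=5, 12+24=7
a = 14: 14+4=18, 14+15=0, 14+22=7, 14+24=9
a = 20: 20+4=24, 20+15=6, 20+22=13, 20+24=15
a = 23: 23+4=27, 23+15=9, 23+22=16, 23+24=18
A + B = {0, 5, 6, 7, 9, 13, 15, 16, 18, 24, 27}, so |A + B| = 11.
Verify: 11 ≥ 7? Yes ✓.

CD lower bound = 7, actual |A + B| = 11.


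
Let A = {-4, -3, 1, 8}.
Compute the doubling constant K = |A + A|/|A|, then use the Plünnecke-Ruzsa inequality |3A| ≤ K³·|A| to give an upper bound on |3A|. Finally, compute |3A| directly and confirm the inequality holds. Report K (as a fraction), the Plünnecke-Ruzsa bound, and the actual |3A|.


|A| = 4.
Step 1: Compute A + A by enumerating all 16 pairs.
A + A = {-8, -7, -6, -3, -2, 2, 4, 5, 9, 16}, so |A + A| = 10.
Step 2: Doubling constant K = |A + A|/|A| = 10/4 = 10/4 ≈ 2.5000.
Step 3: Plünnecke-Ruzsa gives |3A| ≤ K³·|A| = (2.5000)³ · 4 ≈ 62.5000.
Step 4: Compute 3A = A + A + A directly by enumerating all triples (a,b,c) ∈ A³; |3A| = 20.
Step 5: Check 20 ≤ 62.5000? Yes ✓.

K = 10/4, Plünnecke-Ruzsa bound K³|A| ≈ 62.5000, |3A| = 20, inequality holds.


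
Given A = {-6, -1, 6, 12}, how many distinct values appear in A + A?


A + A = {a + a' : a, a' ∈ A}; |A| = 4.
General bounds: 2|A| - 1 ≤ |A + A| ≤ |A|(|A|+1)/2, i.e. 7 ≤ |A + A| ≤ 10.
Lower bound 2|A|-1 is attained iff A is an arithmetic progression.
Enumerate sums a + a' for a ≤ a' (symmetric, so this suffices):
a = -6: -6+-6=-12, -6+-1=-7, -6+6=0, -6+12=6
a = -1: -1+-1=-2, -1+6=5, -1+12=11
a = 6: 6+6=12, 6+12=18
a = 12: 12+12=24
Distinct sums: {-12, -7, -2, 0, 5, 6, 11, 12, 18, 24}
|A + A| = 10

|A + A| = 10


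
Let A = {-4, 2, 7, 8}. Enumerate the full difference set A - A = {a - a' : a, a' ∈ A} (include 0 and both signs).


A - A = {a - a' : a, a' ∈ A}.
Compute a - a' for each ordered pair (a, a'):
a = -4: -4--4=0, -4-2=-6, -4-7=-11, -4-8=-12
a = 2: 2--4=6, 2-2=0, 2-7=-5, 2-8=-6
a = 7: 7--4=11, 7-2=5, 7-7=0, 7-8=-1
a = 8: 8--4=12, 8-2=6, 8-7=1, 8-8=0
Collecting distinct values (and noting 0 appears from a-a):
A - A = {-12, -11, -6, -5, -1, 0, 1, 5, 6, 11, 12}
|A - A| = 11

A - A = {-12, -11, -6, -5, -1, 0, 1, 5, 6, 11, 12}


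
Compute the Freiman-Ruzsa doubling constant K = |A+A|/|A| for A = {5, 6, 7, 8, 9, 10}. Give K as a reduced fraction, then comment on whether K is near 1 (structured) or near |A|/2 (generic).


|A| = 6.
Compute A + A by enumerating all 36 pairs.
A + A = {10, 11, 12, 13, 14, 15, 16, 17, 18, 19, 20}, so |A + A| = 11.
K = |A + A| / |A| = 11/6 (already in lowest terms) ≈ 1.8333.
Reference: AP of size 6 gives K = 11/6 ≈ 1.8333; a fully generic set of size 6 gives K ≈ 3.5000.

|A| = 6, |A + A| = 11, K = 11/6.


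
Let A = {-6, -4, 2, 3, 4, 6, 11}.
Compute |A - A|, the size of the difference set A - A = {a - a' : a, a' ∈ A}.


A - A = {a - a' : a, a' ∈ A}; |A| = 7.
Bounds: 2|A|-1 ≤ |A - A| ≤ |A|² - |A| + 1, i.e. 13 ≤ |A - A| ≤ 43.
Note: 0 ∈ A - A always (from a - a). The set is symmetric: if d ∈ A - A then -d ∈ A - A.
Enumerate nonzero differences d = a - a' with a > a' (then include -d):
Positive differences: {1, 2, 3, 4, 5, 6, 7, 8, 9, 10, 12, 15, 17}
Full difference set: {0} ∪ (positive diffs) ∪ (negative diffs).
|A - A| = 1 + 2·13 = 27 (matches direct enumeration: 27).

|A - A| = 27


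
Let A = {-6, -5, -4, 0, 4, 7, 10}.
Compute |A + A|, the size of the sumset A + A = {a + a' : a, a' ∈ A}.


A + A = {a + a' : a, a' ∈ A}; |A| = 7.
General bounds: 2|A| - 1 ≤ |A + A| ≤ |A|(|A|+1)/2, i.e. 13 ≤ |A + A| ≤ 28.
Lower bound 2|A|-1 is attained iff A is an arithmetic progression.
Enumerate sums a + a' for a ≤ a' (symmetric, so this suffices):
a = -6: -6+-6=-12, -6+-5=-11, -6+-4=-10, -6+0=-6, -6+4=-2, -6+7=1, -6+10=4
a = -5: -5+-5=-10, -5+-4=-9, -5+0=-5, -5+4=-1, -5+7=2, -5+10=5
a = -4: -4+-4=-8, -4+0=-4, -4+4=0, -4+7=3, -4+10=6
a = 0: 0+0=0, 0+4=4, 0+7=7, 0+10=10
a = 4: 4+4=8, 4+7=11, 4+10=14
a = 7: 7+7=14, 7+10=17
a = 10: 10+10=20
Distinct sums: {-12, -11, -10, -9, -8, -6, -5, -4, -2, -1, 0, 1, 2, 3, 4, 5, 6, 7, 8, 10, 11, 14, 17, 20}
|A + A| = 24

|A + A| = 24


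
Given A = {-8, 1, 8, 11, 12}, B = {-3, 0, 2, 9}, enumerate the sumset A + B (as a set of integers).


A + B = {a + b : a ∈ A, b ∈ B}.
Enumerate all |A|·|B| = 5·4 = 20 pairs (a, b) and collect distinct sums.
a = -8: -8+-3=-11, -8+0=-8, -8+2=-6, -8+9=1
a = 1: 1+-3=-2, 1+0=1, 1+2=3, 1+9=10
a = 8: 8+-3=5, 8+0=8, 8+2=10, 8+9=17
a = 11: 11+-3=8, 11+0=11, 11+2=13, 11+9=20
a = 12: 12+-3=9, 12+0=12, 12+2=14, 12+9=21
Collecting distinct sums: A + B = {-11, -8, -6, -2, 1, 3, 5, 8, 9, 10, 11, 12, 13, 14, 17, 20, 21}
|A + B| = 17

A + B = {-11, -8, -6, -2, 1, 3, 5, 8, 9, 10, 11, 12, 13, 14, 17, 20, 21}


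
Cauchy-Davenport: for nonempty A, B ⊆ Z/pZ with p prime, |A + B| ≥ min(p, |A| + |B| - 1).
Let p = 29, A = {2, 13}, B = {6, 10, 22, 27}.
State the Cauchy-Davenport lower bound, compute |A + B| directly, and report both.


Cauchy-Davenport: |A + B| ≥ min(p, |A| + |B| - 1) for A, B nonempty in Z/pZ.
|A| = 2, |B| = 4, p = 29.
CD lower bound = min(29, 2 + 4 - 1) = min(29, 5) = 5.
Compute A + B mod 29 directly:
a = 2: 2+6=8, 2+10=12, 2+22=24, 2+27=0
a = 13: 13+6=19, 13+10=23, 13+22=6, 13+27=11
A + B = {0, 6, 8, 11, 12, 19, 23, 24}, so |A + B| = 8.
Verify: 8 ≥ 5? Yes ✓.

CD lower bound = 5, actual |A + B| = 8.


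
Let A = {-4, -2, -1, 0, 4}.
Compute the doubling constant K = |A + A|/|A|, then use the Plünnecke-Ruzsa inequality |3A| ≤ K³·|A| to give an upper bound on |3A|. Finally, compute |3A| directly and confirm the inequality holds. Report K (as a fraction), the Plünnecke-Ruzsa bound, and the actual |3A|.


|A| = 5.
Step 1: Compute A + A by enumerating all 25 pairs.
A + A = {-8, -6, -5, -4, -3, -2, -1, 0, 2, 3, 4, 8}, so |A + A| = 12.
Step 2: Doubling constant K = |A + A|/|A| = 12/5 = 12/5 ≈ 2.4000.
Step 3: Plünnecke-Ruzsa gives |3A| ≤ K³·|A| = (2.4000)³ · 5 ≈ 69.1200.
Step 4: Compute 3A = A + A + A directly by enumerating all triples (a,b,c) ∈ A³; |3A| = 20.
Step 5: Check 20 ≤ 69.1200? Yes ✓.

K = 12/5, Plünnecke-Ruzsa bound K³|A| ≈ 69.1200, |3A| = 20, inequality holds.


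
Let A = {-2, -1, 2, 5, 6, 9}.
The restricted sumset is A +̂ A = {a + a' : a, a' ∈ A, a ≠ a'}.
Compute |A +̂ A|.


Restricted sumset: A +̂ A = {a + a' : a ∈ A, a' ∈ A, a ≠ a'}.
Equivalently, take A + A and drop any sum 2a that is achievable ONLY as a + a for a ∈ A (i.e. sums representable only with equal summands).
Enumerate pairs (a, a') with a < a' (symmetric, so each unordered pair gives one sum; this covers all a ≠ a'):
  -2 + -1 = -3
  -2 + 2 = 0
  -2 + 5 = 3
  -2 + 6 = 4
  -2 + 9 = 7
  -1 + 2 = 1
  -1 + 5 = 4
  -1 + 6 = 5
  -1 + 9 = 8
  2 + 5 = 7
  2 + 6 = 8
  2 + 9 = 11
  5 + 6 = 11
  5 + 9 = 14
  6 + 9 = 15
Collected distinct sums: {-3, 0, 1, 3, 4, 5, 7, 8, 11, 14, 15}
|A +̂ A| = 11
(Reference bound: |A +̂ A| ≥ 2|A| - 3 for |A| ≥ 2, with |A| = 6 giving ≥ 9.)

|A +̂ A| = 11


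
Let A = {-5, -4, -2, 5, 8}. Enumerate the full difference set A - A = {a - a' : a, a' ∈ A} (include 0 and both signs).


A - A = {a - a' : a, a' ∈ A}.
Compute a - a' for each ordered pair (a, a'):
a = -5: -5--5=0, -5--4=-1, -5--2=-3, -5-5=-10, -5-8=-13
a = -4: -4--5=1, -4--4=0, -4--2=-2, -4-5=-9, -4-8=-12
a = -2: -2--5=3, -2--4=2, -2--2=0, -2-5=-7, -2-8=-10
a = 5: 5--5=10, 5--4=9, 5--2=7, 5-5=0, 5-8=-3
a = 8: 8--5=13, 8--4=12, 8--2=10, 8-5=3, 8-8=0
Collecting distinct values (and noting 0 appears from a-a):
A - A = {-13, -12, -10, -9, -7, -3, -2, -1, 0, 1, 2, 3, 7, 9, 10, 12, 13}
|A - A| = 17

A - A = {-13, -12, -10, -9, -7, -3, -2, -1, 0, 1, 2, 3, 7, 9, 10, 12, 13}


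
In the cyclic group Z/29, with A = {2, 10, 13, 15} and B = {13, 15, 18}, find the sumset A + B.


Work in Z/29Z: reduce every sum a + b modulo 29.
Enumerate all 12 pairs:
a = 2: 2+13=15, 2+15=17, 2+18=20
a = 10: 10+13=23, 10+15=25, 10+18=28
a = 13: 13+13=26, 13+15=28, 13+18=2
a = 15: 15+13=28, 15+15=1, 15+18=4
Distinct residues collected: {1, 2, 4, 15, 17, 20, 23, 25, 26, 28}
|A + B| = 10 (out of 29 total residues).

A + B = {1, 2, 4, 15, 17, 20, 23, 25, 26, 28}


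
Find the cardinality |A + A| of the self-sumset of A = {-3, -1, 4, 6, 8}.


A + A = {a + a' : a, a' ∈ A}; |A| = 5.
General bounds: 2|A| - 1 ≤ |A + A| ≤ |A|(|A|+1)/2, i.e. 9 ≤ |A + A| ≤ 15.
Lower bound 2|A|-1 is attained iff A is an arithmetic progression.
Enumerate sums a + a' for a ≤ a' (symmetric, so this suffices):
a = -3: -3+-3=-6, -3+-1=-4, -3+4=1, -3+6=3, -3+8=5
a = -1: -1+-1=-2, -1+4=3, -1+6=5, -1+8=7
a = 4: 4+4=8, 4+6=10, 4+8=12
a = 6: 6+6=12, 6+8=14
a = 8: 8+8=16
Distinct sums: {-6, -4, -2, 1, 3, 5, 7, 8, 10, 12, 14, 16}
|A + A| = 12

|A + A| = 12


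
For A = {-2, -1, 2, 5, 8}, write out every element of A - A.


A - A = {a - a' : a, a' ∈ A}.
Compute a - a' for each ordered pair (a, a'):
a = -2: -2--2=0, -2--1=-1, -2-2=-4, -2-5=-7, -2-8=-10
a = -1: -1--2=1, -1--1=0, -1-2=-3, -1-5=-6, -1-8=-9
a = 2: 2--2=4, 2--1=3, 2-2=0, 2-5=-3, 2-8=-6
a = 5: 5--2=7, 5--1=6, 5-2=3, 5-5=0, 5-8=-3
a = 8: 8--2=10, 8--1=9, 8-2=6, 8-5=3, 8-8=0
Collecting distinct values (and noting 0 appears from a-a):
A - A = {-10, -9, -7, -6, -4, -3, -1, 0, 1, 3, 4, 6, 7, 9, 10}
|A - A| = 15

A - A = {-10, -9, -7, -6, -4, -3, -1, 0, 1, 3, 4, 6, 7, 9, 10}


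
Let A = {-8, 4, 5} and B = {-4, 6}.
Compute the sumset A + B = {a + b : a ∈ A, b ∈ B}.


A + B = {a + b : a ∈ A, b ∈ B}.
Enumerate all |A|·|B| = 3·2 = 6 pairs (a, b) and collect distinct sums.
a = -8: -8+-4=-12, -8+6=-2
a = 4: 4+-4=0, 4+6=10
a = 5: 5+-4=1, 5+6=11
Collecting distinct sums: A + B = {-12, -2, 0, 1, 10, 11}
|A + B| = 6

A + B = {-12, -2, 0, 1, 10, 11}


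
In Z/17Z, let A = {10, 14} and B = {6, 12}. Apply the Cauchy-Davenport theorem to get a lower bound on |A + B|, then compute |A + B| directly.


Cauchy-Davenport: |A + B| ≥ min(p, |A| + |B| - 1) for A, B nonempty in Z/pZ.
|A| = 2, |B| = 2, p = 17.
CD lower bound = min(17, 2 + 2 - 1) = min(17, 3) = 3.
Compute A + B mod 17 directly:
a = 10: 10+6=16, 10+12=5
a = 14: 14+6=3, 14+12=9
A + B = {3, 5, 9, 16}, so |A + B| = 4.
Verify: 4 ≥ 3? Yes ✓.

CD lower bound = 3, actual |A + B| = 4.


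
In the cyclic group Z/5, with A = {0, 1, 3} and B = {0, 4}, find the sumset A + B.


Work in Z/5Z: reduce every sum a + b modulo 5.
Enumerate all 6 pairs:
a = 0: 0+0=0, 0+4=4
a = 1: 1+0=1, 1+4=0
a = 3: 3+0=3, 3+4=2
Distinct residues collected: {0, 1, 2, 3, 4}
|A + B| = 5 (out of 5 total residues).

A + B = {0, 1, 2, 3, 4}


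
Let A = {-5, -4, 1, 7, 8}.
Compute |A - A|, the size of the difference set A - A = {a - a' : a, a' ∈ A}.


A - A = {a - a' : a, a' ∈ A}; |A| = 5.
Bounds: 2|A|-1 ≤ |A - A| ≤ |A|² - |A| + 1, i.e. 9 ≤ |A - A| ≤ 21.
Note: 0 ∈ A - A always (from a - a). The set is symmetric: if d ∈ A - A then -d ∈ A - A.
Enumerate nonzero differences d = a - a' with a > a' (then include -d):
Positive differences: {1, 5, 6, 7, 11, 12, 13}
Full difference set: {0} ∪ (positive diffs) ∪ (negative diffs).
|A - A| = 1 + 2·7 = 15 (matches direct enumeration: 15).

|A - A| = 15


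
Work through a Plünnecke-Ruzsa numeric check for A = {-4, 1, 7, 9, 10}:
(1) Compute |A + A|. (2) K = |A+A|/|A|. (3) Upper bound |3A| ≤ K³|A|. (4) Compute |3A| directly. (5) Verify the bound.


|A| = 5.
Step 1: Compute A + A by enumerating all 25 pairs.
A + A = {-8, -3, 2, 3, 5, 6, 8, 10, 11, 14, 16, 17, 18, 19, 20}, so |A + A| = 15.
Step 2: Doubling constant K = |A + A|/|A| = 15/5 = 15/5 ≈ 3.0000.
Step 3: Plünnecke-Ruzsa gives |3A| ≤ K³·|A| = (3.0000)³ · 5 ≈ 135.0000.
Step 4: Compute 3A = A + A + A directly by enumerating all triples (a,b,c) ∈ A³; |3A| = 31.
Step 5: Check 31 ≤ 135.0000? Yes ✓.

K = 15/5, Plünnecke-Ruzsa bound K³|A| ≈ 135.0000, |3A| = 31, inequality holds.


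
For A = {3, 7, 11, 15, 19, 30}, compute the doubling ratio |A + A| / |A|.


|A| = 6.
Compute A + A by enumerating all 36 pairs.
A + A = {6, 10, 14, 18, 22, 26, 30, 33, 34, 37, 38, 41, 45, 49, 60}, so |A + A| = 15.
K = |A + A| / |A| = 15/6 = 5/2 ≈ 2.5000.
Reference: AP of size 6 gives K = 11/6 ≈ 1.8333; a fully generic set of size 6 gives K ≈ 3.5000.

|A| = 6, |A + A| = 15, K = 15/6 = 5/2.


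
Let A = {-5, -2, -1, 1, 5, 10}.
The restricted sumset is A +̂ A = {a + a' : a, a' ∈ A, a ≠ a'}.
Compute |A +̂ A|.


Restricted sumset: A +̂ A = {a + a' : a ∈ A, a' ∈ A, a ≠ a'}.
Equivalently, take A + A and drop any sum 2a that is achievable ONLY as a + a for a ∈ A (i.e. sums representable only with equal summands).
Enumerate pairs (a, a') with a < a' (symmetric, so each unordered pair gives one sum; this covers all a ≠ a'):
  -5 + -2 = -7
  -5 + -1 = -6
  -5 + 1 = -4
  -5 + 5 = 0
  -5 + 10 = 5
  -2 + -1 = -3
  -2 + 1 = -1
  -2 + 5 = 3
  -2 + 10 = 8
  -1 + 1 = 0
  -1 + 5 = 4
  -1 + 10 = 9
  1 + 5 = 6
  1 + 10 = 11
  5 + 10 = 15
Collected distinct sums: {-7, -6, -4, -3, -1, 0, 3, 4, 5, 6, 8, 9, 11, 15}
|A +̂ A| = 14
(Reference bound: |A +̂ A| ≥ 2|A| - 3 for |A| ≥ 2, with |A| = 6 giving ≥ 9.)

|A +̂ A| = 14


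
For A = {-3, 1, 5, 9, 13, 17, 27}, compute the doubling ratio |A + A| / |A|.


|A| = 7.
Compute A + A by enumerating all 49 pairs.
A + A = {-6, -2, 2, 6, 10, 14, 18, 22, 24, 26, 28, 30, 32, 34, 36, 40, 44, 54}, so |A + A| = 18.
K = |A + A| / |A| = 18/7 (already in lowest terms) ≈ 2.5714.
Reference: AP of size 7 gives K = 13/7 ≈ 1.8571; a fully generic set of size 7 gives K ≈ 4.0000.

|A| = 7, |A + A| = 18, K = 18/7.


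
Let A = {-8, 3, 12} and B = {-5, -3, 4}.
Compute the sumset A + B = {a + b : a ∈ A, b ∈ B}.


A + B = {a + b : a ∈ A, b ∈ B}.
Enumerate all |A|·|B| = 3·3 = 9 pairs (a, b) and collect distinct sums.
a = -8: -8+-5=-13, -8+-3=-11, -8+4=-4
a = 3: 3+-5=-2, 3+-3=0, 3+4=7
a = 12: 12+-5=7, 12+-3=9, 12+4=16
Collecting distinct sums: A + B = {-13, -11, -4, -2, 0, 7, 9, 16}
|A + B| = 8

A + B = {-13, -11, -4, -2, 0, 7, 9, 16}


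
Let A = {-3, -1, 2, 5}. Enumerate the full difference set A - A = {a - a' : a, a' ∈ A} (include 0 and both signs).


A - A = {a - a' : a, a' ∈ A}.
Compute a - a' for each ordered pair (a, a'):
a = -3: -3--3=0, -3--1=-2, -3-2=-5, -3-5=-8
a = -1: -1--3=2, -1--1=0, -1-2=-3, -1-5=-6
a = 2: 2--3=5, 2--1=3, 2-2=0, 2-5=-3
a = 5: 5--3=8, 5--1=6, 5-2=3, 5-5=0
Collecting distinct values (and noting 0 appears from a-a):
A - A = {-8, -6, -5, -3, -2, 0, 2, 3, 5, 6, 8}
|A - A| = 11

A - A = {-8, -6, -5, -3, -2, 0, 2, 3, 5, 6, 8}


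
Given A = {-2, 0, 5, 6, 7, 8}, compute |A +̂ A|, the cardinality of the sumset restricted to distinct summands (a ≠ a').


Restricted sumset: A +̂ A = {a + a' : a ∈ A, a' ∈ A, a ≠ a'}.
Equivalently, take A + A and drop any sum 2a that is achievable ONLY as a + a for a ∈ A (i.e. sums representable only with equal summands).
Enumerate pairs (a, a') with a < a' (symmetric, so each unordered pair gives one sum; this covers all a ≠ a'):
  -2 + 0 = -2
  -2 + 5 = 3
  -2 + 6 = 4
  -2 + 7 = 5
  -2 + 8 = 6
  0 + 5 = 5
  0 + 6 = 6
  0 + 7 = 7
  0 + 8 = 8
  5 + 6 = 11
  5 + 7 = 12
  5 + 8 = 13
  6 + 7 = 13
  6 + 8 = 14
  7 + 8 = 15
Collected distinct sums: {-2, 3, 4, 5, 6, 7, 8, 11, 12, 13, 14, 15}
|A +̂ A| = 12
(Reference bound: |A +̂ A| ≥ 2|A| - 3 for |A| ≥ 2, with |A| = 6 giving ≥ 9.)

|A +̂ A| = 12


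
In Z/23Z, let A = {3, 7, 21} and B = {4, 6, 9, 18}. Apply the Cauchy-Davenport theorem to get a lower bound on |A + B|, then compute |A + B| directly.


Cauchy-Davenport: |A + B| ≥ min(p, |A| + |B| - 1) for A, B nonempty in Z/pZ.
|A| = 3, |B| = 4, p = 23.
CD lower bound = min(23, 3 + 4 - 1) = min(23, 6) = 6.
Compute A + B mod 23 directly:
a = 3: 3+4=7, 3+6=9, 3+9=12, 3+18=21
a = 7: 7+4=11, 7+6=13, 7+9=16, 7+18=2
a = 21: 21+4=2, 21+6=4, 21+9=7, 21+18=16
A + B = {2, 4, 7, 9, 11, 12, 13, 16, 21}, so |A + B| = 9.
Verify: 9 ≥ 6? Yes ✓.

CD lower bound = 6, actual |A + B| = 9.


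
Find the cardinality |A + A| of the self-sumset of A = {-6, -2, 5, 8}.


A + A = {a + a' : a, a' ∈ A}; |A| = 4.
General bounds: 2|A| - 1 ≤ |A + A| ≤ |A|(|A|+1)/2, i.e. 7 ≤ |A + A| ≤ 10.
Lower bound 2|A|-1 is attained iff A is an arithmetic progression.
Enumerate sums a + a' for a ≤ a' (symmetric, so this suffices):
a = -6: -6+-6=-12, -6+-2=-8, -6+5=-1, -6+8=2
a = -2: -2+-2=-4, -2+5=3, -2+8=6
a = 5: 5+5=10, 5+8=13
a = 8: 8+8=16
Distinct sums: {-12, -8, -4, -1, 2, 3, 6, 10, 13, 16}
|A + A| = 10

|A + A| = 10


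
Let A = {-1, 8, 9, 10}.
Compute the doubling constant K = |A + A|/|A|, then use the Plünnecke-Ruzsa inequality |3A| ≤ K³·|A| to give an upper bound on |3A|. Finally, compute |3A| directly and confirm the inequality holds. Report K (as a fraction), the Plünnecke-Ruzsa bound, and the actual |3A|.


|A| = 4.
Step 1: Compute A + A by enumerating all 16 pairs.
A + A = {-2, 7, 8, 9, 16, 17, 18, 19, 20}, so |A + A| = 9.
Step 2: Doubling constant K = |A + A|/|A| = 9/4 = 9/4 ≈ 2.2500.
Step 3: Plünnecke-Ruzsa gives |3A| ≤ K³·|A| = (2.2500)³ · 4 ≈ 45.5625.
Step 4: Compute 3A = A + A + A directly by enumerating all triples (a,b,c) ∈ A³; |3A| = 16.
Step 5: Check 16 ≤ 45.5625? Yes ✓.

K = 9/4, Plünnecke-Ruzsa bound K³|A| ≈ 45.5625, |3A| = 16, inequality holds.


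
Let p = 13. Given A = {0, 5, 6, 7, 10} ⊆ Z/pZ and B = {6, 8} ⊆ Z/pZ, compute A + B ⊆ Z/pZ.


Work in Z/13Z: reduce every sum a + b modulo 13.
Enumerate all 10 pairs:
a = 0: 0+6=6, 0+8=8
a = 5: 5+6=11, 5+8=0
a = 6: 6+6=12, 6+8=1
a = 7: 7+6=0, 7+8=2
a = 10: 10+6=3, 10+8=5
Distinct residues collected: {0, 1, 2, 3, 5, 6, 8, 11, 12}
|A + B| = 9 (out of 13 total residues).

A + B = {0, 1, 2, 3, 5, 6, 8, 11, 12}


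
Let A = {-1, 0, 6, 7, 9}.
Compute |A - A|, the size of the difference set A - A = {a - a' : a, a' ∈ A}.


A - A = {a - a' : a, a' ∈ A}; |A| = 5.
Bounds: 2|A|-1 ≤ |A - A| ≤ |A|² - |A| + 1, i.e. 9 ≤ |A - A| ≤ 21.
Note: 0 ∈ A - A always (from a - a). The set is symmetric: if d ∈ A - A then -d ∈ A - A.
Enumerate nonzero differences d = a - a' with a > a' (then include -d):
Positive differences: {1, 2, 3, 6, 7, 8, 9, 10}
Full difference set: {0} ∪ (positive diffs) ∪ (negative diffs).
|A - A| = 1 + 2·8 = 17 (matches direct enumeration: 17).

|A - A| = 17
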